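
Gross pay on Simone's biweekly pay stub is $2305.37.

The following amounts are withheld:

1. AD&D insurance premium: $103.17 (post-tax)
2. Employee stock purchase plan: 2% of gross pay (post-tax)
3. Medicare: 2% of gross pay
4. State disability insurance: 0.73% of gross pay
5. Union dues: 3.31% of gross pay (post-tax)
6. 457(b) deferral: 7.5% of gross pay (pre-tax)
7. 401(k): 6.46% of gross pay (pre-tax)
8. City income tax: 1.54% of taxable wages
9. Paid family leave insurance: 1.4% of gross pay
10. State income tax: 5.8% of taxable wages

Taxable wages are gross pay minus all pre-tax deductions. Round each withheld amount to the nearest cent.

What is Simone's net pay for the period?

$1517.13

401(k): $2305.37 × 0.0646 = $148.93
457(b) deferral: $2305.37 × 0.075 = $172.90
Pre-tax total = $148.93 + $172.90 = $321.83
Taxable wages = $2305.37 − $321.83 = $1983.54
City income tax: $1983.54 × 0.0154 = $30.55
State income tax: $1983.54 × 0.058 = $115.05
State disability insurance: $2305.37 × 0.0073 = $16.83
Paid family leave insurance: $2305.37 × 0.014 = $32.28
Medicare: $2305.37 × 0.02 = $46.11
Union dues: $2305.37 × 0.0331 = $76.31
AD&D insurance premium: $103.17
Employee stock purchase plan: $2305.37 × 0.02 = $46.11
Total deductions = $148.93 + $172.90 + $30.55 + $115.05 + $16.83 + $32.28 + $46.11 + $76.31 + $103.17 + $46.11 = $788.24
Net pay = $2305.37 − $788.24 = $1517.13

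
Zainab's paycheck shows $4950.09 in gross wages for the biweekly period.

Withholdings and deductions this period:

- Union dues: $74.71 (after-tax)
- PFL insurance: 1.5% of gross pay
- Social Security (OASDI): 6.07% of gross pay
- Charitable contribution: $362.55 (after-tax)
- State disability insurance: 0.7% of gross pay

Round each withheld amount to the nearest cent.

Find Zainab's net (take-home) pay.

$4103.46

Social Security (OASDI): $4950.09 × 0.0607 = $300.47
PFL insurance: $4950.09 × 0.015 = $74.25
State disability insurance: $4950.09 × 0.007 = $34.65
Charitable contribution: $362.55
Union dues: $74.71
Total deductions = $300.47 + $74.25 + $34.65 + $362.55 + $74.71 = $846.63
Net pay = $4950.09 − $846.63 = $4103.46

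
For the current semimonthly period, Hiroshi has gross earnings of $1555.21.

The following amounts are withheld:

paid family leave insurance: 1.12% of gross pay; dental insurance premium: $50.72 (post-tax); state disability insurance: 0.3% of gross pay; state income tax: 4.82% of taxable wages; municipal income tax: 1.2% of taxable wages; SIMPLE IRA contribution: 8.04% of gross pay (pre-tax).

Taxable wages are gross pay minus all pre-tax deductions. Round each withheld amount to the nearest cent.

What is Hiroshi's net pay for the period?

$1271.27

SIMPLE IRA contribution: $1555.21 × 0.0804 = $125.04
Taxable wages = $1555.21 − $125.04 = $1430.17
State income tax: $1430.17 × 0.0482 = $68.93
Municipal income tax: $1430.17 × 0.012 = $17.16
Paid family leave insurance: $1555.21 × 0.0112 = $17.42
State disability insurance: $1555.21 × 0.003 = $4.67
Dental insurance premium: $50.72
Total deductions = $125.04 + $68.93 + $17.16 + $17.42 + $4.67 + $50.72 = $283.94
Net pay = $1555.21 − $283.94 = $1271.27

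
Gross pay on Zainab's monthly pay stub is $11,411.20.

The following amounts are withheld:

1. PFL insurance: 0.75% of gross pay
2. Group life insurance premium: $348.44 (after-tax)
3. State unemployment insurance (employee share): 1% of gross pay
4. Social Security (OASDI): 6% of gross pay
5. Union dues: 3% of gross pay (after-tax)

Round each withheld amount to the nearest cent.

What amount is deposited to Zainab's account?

State unemployment insurance (employee share): $11,411.20 × 0.01 = $114.11
Social Security (OASDI): $11,411.20 × 0.06 = $684.67
PFL insurance: $11,411.20 × 0.0075 = $85.58
Group life insurance premium: $348.44
Union dues: $11,411.20 × 0.03 = $342.34
Total deductions = $114.11 + $684.67 + $85.58 + $348.44 + $342.34 = $1,575.14
Net pay = $11,411.20 − $1,575.14 = $9,836.06

$9,836.06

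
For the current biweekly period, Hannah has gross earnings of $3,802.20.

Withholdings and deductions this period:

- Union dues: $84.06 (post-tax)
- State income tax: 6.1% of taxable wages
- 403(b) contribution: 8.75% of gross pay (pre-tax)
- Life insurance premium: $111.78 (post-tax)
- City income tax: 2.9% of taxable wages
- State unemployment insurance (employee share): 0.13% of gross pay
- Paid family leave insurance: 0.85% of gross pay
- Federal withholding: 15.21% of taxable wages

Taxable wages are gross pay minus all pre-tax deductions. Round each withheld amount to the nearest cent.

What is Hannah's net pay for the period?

$2,396.44

403(b) contribution: $3,802.20 × 0.0875 = $332.69
Taxable wages = $3,802.20 − $332.69 = $3,469.51
City income tax: $3,469.51 × 0.029 = $100.62
Federal withholding: $3,469.51 × 0.1521 = $527.71
State income tax: $3,469.51 × 0.061 = $211.64
Paid family leave insurance: $3,802.20 × 0.0085 = $32.32
State unemployment insurance (employee share): $3,802.20 × 0.0013 = $4.94
Union dues: $84.06
Life insurance premium: $111.78
Total deductions = $332.69 + $100.62 + $527.71 + $211.64 + $32.32 + $4.94 + $84.06 + $111.78 = $1,405.76
Net pay = $3,802.20 − $1,405.76 = $2,396.44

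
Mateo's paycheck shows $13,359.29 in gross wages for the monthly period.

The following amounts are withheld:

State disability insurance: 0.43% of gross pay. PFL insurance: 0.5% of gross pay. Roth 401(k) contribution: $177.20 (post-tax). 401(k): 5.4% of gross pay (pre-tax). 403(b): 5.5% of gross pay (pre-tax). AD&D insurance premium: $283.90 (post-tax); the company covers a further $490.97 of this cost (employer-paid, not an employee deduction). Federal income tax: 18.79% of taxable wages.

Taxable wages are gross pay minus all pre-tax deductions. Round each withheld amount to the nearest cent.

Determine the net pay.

401(k): $13,359.29 × 0.054 = $721.40
403(b): $13,359.29 × 0.055 = $734.76
Pre-tax total = $721.40 + $734.76 = $1,456.16
Taxable wages = $13,359.29 − $1,456.16 = $11,903.13
Federal income tax: $11,903.13 × 0.1879 = $2,236.60
PFL insurance: $13,359.29 × 0.005 = $66.80
State disability insurance: $13,359.29 × 0.0043 = $57.44
AD&D insurance premium: $283.90
Roth 401(k) contribution: $177.20
(Employer's $490.97 toward AD&D insurance premium is not withheld from the employee.)
Total deductions = $721.40 + $734.76 + $2,236.60 + $66.80 + $57.44 + $283.90 + $177.20 = $4,278.10
Net pay = $13,359.29 − $4,278.10 = $9,081.19

$9,081.19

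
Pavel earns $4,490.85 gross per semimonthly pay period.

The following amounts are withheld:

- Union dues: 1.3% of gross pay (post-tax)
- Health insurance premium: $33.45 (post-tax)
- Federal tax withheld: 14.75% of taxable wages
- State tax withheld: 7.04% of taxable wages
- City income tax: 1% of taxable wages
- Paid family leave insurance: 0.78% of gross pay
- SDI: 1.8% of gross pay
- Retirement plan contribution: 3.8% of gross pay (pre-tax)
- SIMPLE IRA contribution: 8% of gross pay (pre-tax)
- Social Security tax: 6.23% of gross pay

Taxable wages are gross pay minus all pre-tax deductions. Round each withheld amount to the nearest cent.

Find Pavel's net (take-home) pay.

$2,570.75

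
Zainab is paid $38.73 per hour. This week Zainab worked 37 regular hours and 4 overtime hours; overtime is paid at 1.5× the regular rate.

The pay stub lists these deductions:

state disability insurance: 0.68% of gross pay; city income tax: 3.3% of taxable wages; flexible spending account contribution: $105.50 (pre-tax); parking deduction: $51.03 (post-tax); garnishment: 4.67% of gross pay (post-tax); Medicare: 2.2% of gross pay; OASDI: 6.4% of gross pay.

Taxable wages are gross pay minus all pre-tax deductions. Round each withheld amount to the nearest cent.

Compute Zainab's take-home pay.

$1,225.07

Regular pay: 37 × $38.73 = $1,433.01
Overtime pay: 4 × $38.73 × 1.5 = $232.38
Gross pay = $1,433.01 + $232.38 = $1,665.39
Flexible spending account contribution: $105.50
Taxable wages = $1,665.39 − $105.50 = $1,559.89
City income tax: $1,559.89 × 0.033 = $51.48
Medicare: $1,665.39 × 0.022 = $36.64
OASDI: $1,665.39 × 0.064 = $106.58
State disability insurance: $1,665.39 × 0.0068 = $11.32
Garnishment: $1,665.39 × 0.0467 = $77.77
Parking deduction: $51.03
Total deductions = $105.50 + $51.48 + $36.64 + $106.58 + $11.32 + $77.77 + $51.03 = $440.32
Net pay = $1,665.39 − $440.32 = $1,225.07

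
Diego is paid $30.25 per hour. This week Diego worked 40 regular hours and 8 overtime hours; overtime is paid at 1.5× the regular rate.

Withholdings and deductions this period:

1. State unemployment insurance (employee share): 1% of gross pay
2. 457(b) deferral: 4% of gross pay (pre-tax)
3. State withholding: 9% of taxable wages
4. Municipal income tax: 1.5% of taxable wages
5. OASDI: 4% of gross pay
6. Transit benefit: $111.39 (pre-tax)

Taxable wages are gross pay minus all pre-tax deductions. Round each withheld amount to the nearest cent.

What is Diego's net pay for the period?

$1,173.18

Regular pay: 40 × $30.25 = $1,210.00
Overtime pay: 8 × $30.25 × 1.5 = $363.00
Gross pay = $1,210.00 + $363.00 = $1,573.00
Transit benefit: $111.39
457(b) deferral: $1,573.00 × 0.04 = $62.92
Pre-tax total = $111.39 + $62.92 = $174.31
Taxable wages = $1,573.00 − $174.31 = $1,398.69
State withholding: $1,398.69 × 0.09 = $125.88
Municipal income tax: $1,398.69 × 0.015 = $20.98
OASDI: $1,573.00 × 0.04 = $62.92
State unemployment insurance (employee share): $1,573.00 × 0.01 = $15.73
Total deductions = $111.39 + $62.92 + $125.88 + $20.98 + $62.92 + $15.73 = $399.82
Net pay = $1,573.00 − $399.82 = $1,173.18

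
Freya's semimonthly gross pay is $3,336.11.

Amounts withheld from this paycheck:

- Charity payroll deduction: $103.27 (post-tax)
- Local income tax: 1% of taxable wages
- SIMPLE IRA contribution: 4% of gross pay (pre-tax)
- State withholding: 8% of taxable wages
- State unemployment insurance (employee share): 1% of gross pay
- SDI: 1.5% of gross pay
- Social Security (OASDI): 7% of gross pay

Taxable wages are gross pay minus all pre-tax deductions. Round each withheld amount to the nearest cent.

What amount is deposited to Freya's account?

SIMPLE IRA contribution: $3,336.11 × 0.04 = $133.44
Taxable wages = $3,336.11 − $133.44 = $3,202.67
State withholding: $3,202.67 × 0.08 = $256.21
Local income tax: $3,202.67 × 0.01 = $32.03
Social Security (OASDI): $3,336.11 × 0.07 = $233.53
SDI: $3,336.11 × 0.015 = $50.04
State unemployment insurance (employee share): $3,336.11 × 0.01 = $33.36
Charity payroll deduction: $103.27
Total deductions = $133.44 + $256.21 + $32.03 + $233.53 + $50.04 + $33.36 + $103.27 = $841.88
Net pay = $3,336.11 − $841.88 = $2,494.23

$2,494.23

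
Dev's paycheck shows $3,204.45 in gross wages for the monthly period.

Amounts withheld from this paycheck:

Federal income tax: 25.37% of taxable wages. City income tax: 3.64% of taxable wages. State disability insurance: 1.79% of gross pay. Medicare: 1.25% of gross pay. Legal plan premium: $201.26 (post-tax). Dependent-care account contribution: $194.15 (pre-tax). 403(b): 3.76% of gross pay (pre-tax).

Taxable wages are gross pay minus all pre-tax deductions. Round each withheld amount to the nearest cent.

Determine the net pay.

403(b): $3,204.45 × 0.0376 = $120.49
Dependent-care account contribution: $194.15
Pre-tax total = $120.49 + $194.15 = $314.64
Taxable wages = $3,204.45 − $314.64 = $2,889.81
Federal income tax: $2,889.81 × 0.2537 = $733.14
City income tax: $2,889.81 × 0.0364 = $105.19
State disability insurance: $3,204.45 × 0.0179 = $57.36
Medicare: $3,204.45 × 0.0125 = $40.06
Legal plan premium: $201.26
Total deductions = $120.49 + $194.15 + $733.14 + $105.19 + $57.36 + $40.06 + $201.26 = $1,451.65
Net pay = $3,204.45 − $1,451.65 = $1,752.80

$1,752.80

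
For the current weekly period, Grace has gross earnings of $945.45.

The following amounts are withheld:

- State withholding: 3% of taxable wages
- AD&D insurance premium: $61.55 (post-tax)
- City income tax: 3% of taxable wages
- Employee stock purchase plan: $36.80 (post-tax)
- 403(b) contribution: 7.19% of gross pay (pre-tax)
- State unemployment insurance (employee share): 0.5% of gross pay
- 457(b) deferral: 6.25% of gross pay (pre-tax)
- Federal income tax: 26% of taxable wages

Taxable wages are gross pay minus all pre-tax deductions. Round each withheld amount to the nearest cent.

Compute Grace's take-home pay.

$453.42

457(b) deferral: $945.45 × 0.0625 = $59.09
403(b) contribution: $945.45 × 0.0719 = $67.98
Pre-tax total = $59.09 + $67.98 = $127.07
Taxable wages = $945.45 − $127.07 = $818.38
City income tax: $818.38 × 0.03 = $24.55
Federal income tax: $818.38 × 0.26 = $212.78
State withholding: $818.38 × 0.03 = $24.55
State unemployment insurance (employee share): $945.45 × 0.005 = $4.73
Employee stock purchase plan: $36.80
AD&D insurance premium: $61.55
Total deductions = $59.09 + $67.98 + $24.55 + $212.78 + $24.55 + $4.73 + $36.80 + $61.55 = $492.03
Net pay = $945.45 − $492.03 = $453.42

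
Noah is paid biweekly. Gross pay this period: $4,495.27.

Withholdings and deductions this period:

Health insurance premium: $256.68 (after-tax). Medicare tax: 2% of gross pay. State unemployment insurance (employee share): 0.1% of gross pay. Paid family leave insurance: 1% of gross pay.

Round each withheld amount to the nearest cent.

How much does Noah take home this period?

State unemployment insurance (employee share): $4,495.27 × 0.001 = $4.50
Paid family leave insurance: $4,495.27 × 0.01 = $44.95
Medicare tax: $4,495.27 × 0.02 = $89.91
Health insurance premium: $256.68
Total deductions = $4.50 + $44.95 + $89.91 + $256.68 = $396.04
Net pay = $4,495.27 − $396.04 = $4,099.23

$4,099.23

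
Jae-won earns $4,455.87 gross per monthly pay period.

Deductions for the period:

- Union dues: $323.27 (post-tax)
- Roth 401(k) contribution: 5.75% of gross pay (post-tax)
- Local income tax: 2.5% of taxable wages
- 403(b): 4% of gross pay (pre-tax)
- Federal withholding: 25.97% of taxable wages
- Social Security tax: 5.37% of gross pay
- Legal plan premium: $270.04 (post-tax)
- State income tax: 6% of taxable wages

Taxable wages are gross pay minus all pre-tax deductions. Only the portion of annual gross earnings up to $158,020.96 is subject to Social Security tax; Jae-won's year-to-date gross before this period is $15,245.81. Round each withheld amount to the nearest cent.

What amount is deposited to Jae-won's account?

403(b): $4,455.87 × 0.04 = $178.23
Taxable wages = $4,455.87 − $178.23 = $4,277.64
Local income tax: $4,277.64 × 0.025 = $106.94
Federal withholding: $4,277.64 × 0.2597 = $1,110.90
State income tax: $4,277.64 × 0.06 = $256.66
Social Security tax: cap not yet reached, full $4,455.87 is subject → $4,455.87 × 0.0537 = $239.28
Union dues: $323.27
Legal plan premium: $270.04
Roth 401(k) contribution: $4,455.87 × 0.0575 = $256.21
Total deductions = $178.23 + $106.94 + $1,110.90 + $256.66 + $239.28 + $323.27 + $270.04 + $256.21 = $2,741.53
Net pay = $4,455.87 − $2,741.53 = $1,714.34

$1,714.34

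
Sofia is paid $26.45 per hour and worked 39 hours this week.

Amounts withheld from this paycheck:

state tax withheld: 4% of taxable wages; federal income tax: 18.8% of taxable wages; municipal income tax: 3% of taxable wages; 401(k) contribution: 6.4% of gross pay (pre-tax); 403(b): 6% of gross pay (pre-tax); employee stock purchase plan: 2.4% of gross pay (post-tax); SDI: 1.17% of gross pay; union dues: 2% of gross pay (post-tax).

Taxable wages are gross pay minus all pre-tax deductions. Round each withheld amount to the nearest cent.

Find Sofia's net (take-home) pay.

$613.04

Gross pay: 39 × $26.45 = $1,031.55
401(k) contribution: $1,031.55 × 0.064 = $66.02
403(b): $1,031.55 × 0.06 = $61.89
Pre-tax total = $66.02 + $61.89 = $127.91
Taxable wages = $1,031.55 − $127.91 = $903.64
State tax withheld: $903.64 × 0.04 = $36.15
Federal income tax: $903.64 × 0.188 = $169.88
Municipal income tax: $903.64 × 0.03 = $27.11
SDI: $1,031.55 × 0.0117 = $12.07
Employee stock purchase plan: $1,031.55 × 0.024 = $24.76
Union dues: $1,031.55 × 0.02 = $20.63
Total deductions = $66.02 + $61.89 + $36.15 + $169.88 + $27.11 + $12.07 + $24.76 + $20.63 = $418.51
Net pay = $1,031.55 − $418.51 = $613.04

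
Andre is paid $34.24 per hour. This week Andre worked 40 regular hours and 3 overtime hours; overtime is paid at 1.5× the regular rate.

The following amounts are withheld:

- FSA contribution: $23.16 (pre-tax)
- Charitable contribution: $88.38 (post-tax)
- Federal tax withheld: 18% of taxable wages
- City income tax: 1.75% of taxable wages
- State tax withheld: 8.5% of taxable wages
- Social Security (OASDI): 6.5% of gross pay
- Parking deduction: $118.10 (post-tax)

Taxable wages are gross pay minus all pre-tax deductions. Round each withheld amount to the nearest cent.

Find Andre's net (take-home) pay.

Regular pay: 40 × $34.24 = $1,369.60
Overtime pay: 3 × $34.24 × 1.5 = $154.08
Gross pay = $1,369.60 + $154.08 = $1,523.68
FSA contribution: $23.16
Taxable wages = $1,523.68 − $23.16 = $1,500.52
State tax withheld: $1,500.52 × 0.085 = $127.54
City income tax: $1,500.52 × 0.0175 = $26.26
Federal tax withheld: $1,500.52 × 0.18 = $270.09
Social Security (OASDI): $1,523.68 × 0.065 = $99.04
Parking deduction: $118.10
Charitable contribution: $88.38
Total deductions = $23.16 + $127.54 + $26.26 + $270.09 + $99.04 + $118.10 + $88.38 = $752.57
Net pay = $1,523.68 − $752.57 = $771.11

$771.11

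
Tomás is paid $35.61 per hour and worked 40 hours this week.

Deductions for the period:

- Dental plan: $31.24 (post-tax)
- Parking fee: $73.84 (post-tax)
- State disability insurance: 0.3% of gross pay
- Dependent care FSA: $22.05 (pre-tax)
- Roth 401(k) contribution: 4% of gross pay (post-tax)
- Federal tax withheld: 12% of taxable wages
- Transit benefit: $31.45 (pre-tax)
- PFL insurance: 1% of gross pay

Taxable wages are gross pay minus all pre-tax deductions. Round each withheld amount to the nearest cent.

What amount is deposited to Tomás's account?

$1,025.82

Gross pay: 40 × $35.61 = $1,424.40
Transit benefit: $31.45
Dependent care FSA: $22.05
Pre-tax total = $31.45 + $22.05 = $53.50
Taxable wages = $1,424.40 − $53.50 = $1,370.90
Federal tax withheld: $1,370.90 × 0.12 = $164.51
State disability insurance: $1,424.40 × 0.003 = $4.27
PFL insurance: $1,424.40 × 0.01 = $14.24
Dental plan: $31.24
Roth 401(k) contribution: $1,424.40 × 0.04 = $56.98
Parking fee: $73.84
Total deductions = $31.45 + $22.05 + $164.51 + $4.27 + $14.24 + $31.24 + $56.98 + $73.84 = $398.58
Net pay = $1,424.40 − $398.58 = $1,025.82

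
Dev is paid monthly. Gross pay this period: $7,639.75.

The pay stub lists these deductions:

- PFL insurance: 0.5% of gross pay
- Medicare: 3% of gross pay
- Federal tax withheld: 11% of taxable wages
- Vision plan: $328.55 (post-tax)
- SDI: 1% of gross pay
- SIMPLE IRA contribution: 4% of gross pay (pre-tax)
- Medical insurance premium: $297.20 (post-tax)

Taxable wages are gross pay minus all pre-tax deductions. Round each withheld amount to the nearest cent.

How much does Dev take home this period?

$5,557.86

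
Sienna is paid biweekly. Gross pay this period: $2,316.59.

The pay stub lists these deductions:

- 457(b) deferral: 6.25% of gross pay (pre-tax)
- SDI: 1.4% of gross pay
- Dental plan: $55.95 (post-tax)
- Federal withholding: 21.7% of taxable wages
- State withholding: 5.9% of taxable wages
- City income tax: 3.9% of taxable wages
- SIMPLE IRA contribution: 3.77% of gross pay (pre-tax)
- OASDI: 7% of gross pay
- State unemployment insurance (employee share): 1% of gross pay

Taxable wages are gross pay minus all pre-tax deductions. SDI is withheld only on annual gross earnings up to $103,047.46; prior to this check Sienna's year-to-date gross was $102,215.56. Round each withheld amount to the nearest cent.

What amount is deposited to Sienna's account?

$1,174.93

457(b) deferral: $2,316.59 × 0.0625 = $144.79
SIMPLE IRA contribution: $2,316.59 × 0.0377 = $87.34
Pre-tax total = $144.79 + $87.34 = $232.13
Taxable wages = $2,316.59 − $232.13 = $2,084.46
Federal withholding: $2,084.46 × 0.217 = $452.33
City income tax: $2,084.46 × 0.039 = $81.29
State withholding: $2,084.46 × 0.059 = $122.98
OASDI: $2,316.59 × 0.07 = $162.16
SDI: only $103,047.46 − $102,215.56 = $831.90 of this check is subject → $831.90 × 0.014 = $11.65
State unemployment insurance (employee share): $2,316.59 × 0.01 = $23.17
Dental plan: $55.95
Total deductions = $144.79 + $87.34 + $452.33 + $81.29 + $122.98 + $162.16 + $11.65 + $23.17 + $55.95 = $1,141.66
Net pay = $2,316.59 − $1,141.66 = $1,174.93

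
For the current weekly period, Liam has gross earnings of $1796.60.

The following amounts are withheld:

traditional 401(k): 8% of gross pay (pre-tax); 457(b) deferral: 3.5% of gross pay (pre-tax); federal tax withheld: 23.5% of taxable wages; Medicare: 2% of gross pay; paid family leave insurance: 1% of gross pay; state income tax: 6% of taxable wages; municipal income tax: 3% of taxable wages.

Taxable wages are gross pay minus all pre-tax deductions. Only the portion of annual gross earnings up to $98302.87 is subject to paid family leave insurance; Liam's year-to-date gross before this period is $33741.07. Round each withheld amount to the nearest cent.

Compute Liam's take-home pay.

$1019.34

Traditional 401(k): $1796.60 × 0.08 = $143.73
457(b) deferral: $1796.60 × 0.035 = $62.88
Pre-tax total = $143.73 + $62.88 = $206.61
Taxable wages = $1796.60 − $206.61 = $1589.99
State income tax: $1589.99 × 0.06 = $95.40
Federal tax withheld: $1589.99 × 0.235 = $373.65
Municipal income tax: $1589.99 × 0.03 = $47.70
Medicare: $1796.60 × 0.02 = $35.93
Paid family leave insurance: cap not yet reached, full $1796.60 is subject → $1796.60 × 0.01 = $17.97
Total deductions = $143.73 + $62.88 + $95.40 + $373.65 + $47.70 + $35.93 + $17.97 = $777.26
Net pay = $1796.60 − $777.26 = $1019.34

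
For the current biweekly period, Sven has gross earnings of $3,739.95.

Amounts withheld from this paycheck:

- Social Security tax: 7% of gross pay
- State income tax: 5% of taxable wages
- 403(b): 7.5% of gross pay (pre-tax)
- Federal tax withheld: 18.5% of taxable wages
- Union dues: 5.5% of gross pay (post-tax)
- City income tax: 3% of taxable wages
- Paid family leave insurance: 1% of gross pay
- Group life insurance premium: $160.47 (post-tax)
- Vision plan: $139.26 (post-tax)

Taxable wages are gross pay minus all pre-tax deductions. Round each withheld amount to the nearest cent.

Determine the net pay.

403(b): $3,739.95 × 0.075 = $280.50
Taxable wages = $3,739.95 − $280.50 = $3,459.45
State income tax: $3,459.45 × 0.05 = $172.97
Federal tax withheld: $3,459.45 × 0.185 = $640.00
City income tax: $3,459.45 × 0.03 = $103.78
Social Security tax: $3,739.95 × 0.07 = $261.80
Paid family leave insurance: $3,739.95 × 0.01 = $37.40
Union dues: $3,739.95 × 0.055 = $205.70
Group life insurance premium: $160.47
Vision plan: $139.26
Total deductions = $280.50 + $172.97 + $640.00 + $103.78 + $261.80 + $37.40 + $205.70 + $160.47 + $139.26 = $2,001.88
Net pay = $3,739.95 − $2,001.88 = $1,738.07

$1,738.07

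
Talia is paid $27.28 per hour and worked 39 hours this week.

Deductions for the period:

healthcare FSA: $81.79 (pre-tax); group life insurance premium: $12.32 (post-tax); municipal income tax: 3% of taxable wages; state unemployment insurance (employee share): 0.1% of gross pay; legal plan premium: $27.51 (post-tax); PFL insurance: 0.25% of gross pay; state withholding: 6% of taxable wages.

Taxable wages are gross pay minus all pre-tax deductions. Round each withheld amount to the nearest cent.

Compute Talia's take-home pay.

$850.19

Gross pay: 39 × $27.28 = $1,063.92
Healthcare FSA: $81.79
Taxable wages = $1,063.92 − $81.79 = $982.13
State withholding: $982.13 × 0.06 = $58.93
Municipal income tax: $982.13 × 0.03 = $29.46
State unemployment insurance (employee share): $1,063.92 × 0.001 = $1.06
PFL insurance: $1,063.92 × 0.0025 = $2.66
Legal plan premium: $27.51
Group life insurance premium: $12.32
Total deductions = $81.79 + $58.93 + $29.46 + $1.06 + $2.66 + $27.51 + $12.32 = $213.73
Net pay = $1,063.92 − $213.73 = $850.19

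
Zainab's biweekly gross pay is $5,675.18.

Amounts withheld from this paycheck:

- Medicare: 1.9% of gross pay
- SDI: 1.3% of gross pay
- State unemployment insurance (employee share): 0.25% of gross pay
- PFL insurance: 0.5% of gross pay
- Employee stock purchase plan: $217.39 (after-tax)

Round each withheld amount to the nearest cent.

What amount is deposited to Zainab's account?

$5,233.61

Medicare: $5,675.18 × 0.019 = $107.83
PFL insurance: $5,675.18 × 0.005 = $28.38
State unemployment insurance (employee share): $5,675.18 × 0.0025 = $14.19
SDI: $5,675.18 × 0.013 = $73.78
Employee stock purchase plan: $217.39
Total deductions = $107.83 + $28.38 + $14.19 + $73.78 + $217.39 = $441.57
Net pay = $5,675.18 − $441.57 = $5,233.61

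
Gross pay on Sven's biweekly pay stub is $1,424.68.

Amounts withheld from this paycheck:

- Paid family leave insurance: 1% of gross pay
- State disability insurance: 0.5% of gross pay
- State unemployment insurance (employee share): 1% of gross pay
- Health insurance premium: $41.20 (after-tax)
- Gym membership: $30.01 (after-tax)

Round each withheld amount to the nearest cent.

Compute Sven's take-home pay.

State disability insurance: $1,424.68 × 0.005 = $7.12
Paid family leave insurance: $1,424.68 × 0.01 = $14.25
State unemployment insurance (employee share): $1,424.68 × 0.01 = $14.25
Health insurance premium: $41.20
Gym membership: $30.01
Total deductions = $7.12 + $14.25 + $14.25 + $41.20 + $30.01 = $106.83
Net pay = $1,424.68 − $106.83 = $1,317.85

$1,317.85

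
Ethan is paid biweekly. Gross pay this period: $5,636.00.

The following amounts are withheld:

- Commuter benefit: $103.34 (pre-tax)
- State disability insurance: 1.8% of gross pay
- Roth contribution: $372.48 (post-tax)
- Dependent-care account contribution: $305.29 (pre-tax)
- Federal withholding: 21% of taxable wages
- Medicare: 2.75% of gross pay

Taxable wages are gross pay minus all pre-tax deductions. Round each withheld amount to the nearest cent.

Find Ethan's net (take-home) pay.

Commuter benefit: $103.34
Dependent-care account contribution: $305.29
Pre-tax total = $103.34 + $305.29 = $408.63
Taxable wages = $5,636.00 − $408.63 = $5,227.37
Federal withholding: $5,227.37 × 0.21 = $1,097.75
State disability insurance: $5,636.00 × 0.018 = $101.45
Medicare: $5,636.00 × 0.0275 = $154.99
Roth contribution: $372.48
Total deductions = $103.34 + $305.29 + $1,097.75 + $101.45 + $154.99 + $372.48 = $2,135.30
Net pay = $5,636.00 − $2,135.30 = $3,500.70

$3,500.70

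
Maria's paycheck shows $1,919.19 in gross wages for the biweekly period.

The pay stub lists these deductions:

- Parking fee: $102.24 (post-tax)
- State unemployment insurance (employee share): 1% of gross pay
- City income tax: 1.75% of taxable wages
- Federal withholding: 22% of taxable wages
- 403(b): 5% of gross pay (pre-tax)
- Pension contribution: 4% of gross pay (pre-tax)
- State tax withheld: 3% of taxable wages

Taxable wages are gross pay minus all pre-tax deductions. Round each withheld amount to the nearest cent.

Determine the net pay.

$1,157.86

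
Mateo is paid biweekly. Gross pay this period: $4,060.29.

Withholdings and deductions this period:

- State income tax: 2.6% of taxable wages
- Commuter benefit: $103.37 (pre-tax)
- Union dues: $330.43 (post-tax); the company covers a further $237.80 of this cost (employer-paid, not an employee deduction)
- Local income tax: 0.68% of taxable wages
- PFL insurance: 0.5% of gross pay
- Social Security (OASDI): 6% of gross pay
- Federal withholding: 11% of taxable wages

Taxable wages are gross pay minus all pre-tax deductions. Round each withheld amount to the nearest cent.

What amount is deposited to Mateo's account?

Commuter benefit: $103.37
Taxable wages = $4,060.29 − $103.37 = $3,956.92
Federal withholding: $3,956.92 × 0.11 = $435.26
Local income tax: $3,956.92 × 0.0068 = $26.91
State income tax: $3,956.92 × 0.026 = $102.88
PFL insurance: $4,060.29 × 0.005 = $20.30
Social Security (OASDI): $4,060.29 × 0.06 = $243.62
Union dues: $330.43
(Employer's $237.80 toward union dues is not withheld from the employee.)
Total deductions = $103.37 + $435.26 + $26.91 + $102.88 + $20.30 + $243.62 + $330.43 = $1,262.77
Net pay = $4,060.29 − $1,262.77 = $2,797.52

$2,797.52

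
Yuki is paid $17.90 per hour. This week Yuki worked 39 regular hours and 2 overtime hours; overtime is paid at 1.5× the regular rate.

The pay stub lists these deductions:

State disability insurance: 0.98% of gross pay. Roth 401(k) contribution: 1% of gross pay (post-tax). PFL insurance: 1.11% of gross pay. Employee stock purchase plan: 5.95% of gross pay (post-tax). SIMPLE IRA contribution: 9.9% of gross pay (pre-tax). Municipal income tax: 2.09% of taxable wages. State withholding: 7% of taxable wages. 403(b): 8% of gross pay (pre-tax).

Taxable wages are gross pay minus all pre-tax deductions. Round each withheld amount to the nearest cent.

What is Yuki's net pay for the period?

$493.16

Regular pay: 39 × $17.90 = $698.10
Overtime pay: 2 × $17.90 × 1.5 = $53.70
Gross pay = $698.10 + $53.70 = $751.80
403(b): $751.80 × 0.08 = $60.14
SIMPLE IRA contribution: $751.80 × 0.099 = $74.43
Pre-tax total = $60.14 + $74.43 = $134.57
Taxable wages = $751.80 − $134.57 = $617.23
State withholding: $617.23 × 0.07 = $43.21
Municipal income tax: $617.23 × 0.0209 = $12.90
State disability insurance: $751.80 × 0.0098 = $7.37
PFL insurance: $751.80 × 0.0111 = $8.34
Roth 401(k) contribution: $751.80 × 0.01 = $7.52
Employee stock purchase plan: $751.80 × 0.0595 = $44.73
Total deductions = $60.14 + $74.43 + $43.21 + $12.90 + $7.37 + $8.34 + $7.52 + $44.73 = $258.64
Net pay = $751.80 − $258.64 = $493.16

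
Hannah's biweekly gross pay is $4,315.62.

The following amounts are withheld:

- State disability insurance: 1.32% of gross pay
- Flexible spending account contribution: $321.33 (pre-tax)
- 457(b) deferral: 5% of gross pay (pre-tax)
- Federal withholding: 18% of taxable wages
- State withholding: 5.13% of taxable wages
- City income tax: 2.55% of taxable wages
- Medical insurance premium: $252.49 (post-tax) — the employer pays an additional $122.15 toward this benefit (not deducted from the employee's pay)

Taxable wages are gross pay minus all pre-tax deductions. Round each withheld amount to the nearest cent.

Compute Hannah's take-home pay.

$2,498.73

Flexible spending account contribution: $321.33
457(b) deferral: $4,315.62 × 0.05 = $215.78
Pre-tax total = $321.33 + $215.78 = $537.11
Taxable wages = $4,315.62 − $537.11 = $3,778.51
City income tax: $3,778.51 × 0.0255 = $96.35
State withholding: $3,778.51 × 0.0513 = $193.84
Federal withholding: $3,778.51 × 0.18 = $680.13
State disability insurance: $4,315.62 × 0.0132 = $56.97
Medical insurance premium: $252.49
(Employer's $122.15 toward medical insurance premium is not withheld from the employee.)
Total deductions = $321.33 + $215.78 + $96.35 + $193.84 + $680.13 + $56.97 + $252.49 = $1,816.89
Net pay = $4,315.62 − $1,816.89 = $2,498.73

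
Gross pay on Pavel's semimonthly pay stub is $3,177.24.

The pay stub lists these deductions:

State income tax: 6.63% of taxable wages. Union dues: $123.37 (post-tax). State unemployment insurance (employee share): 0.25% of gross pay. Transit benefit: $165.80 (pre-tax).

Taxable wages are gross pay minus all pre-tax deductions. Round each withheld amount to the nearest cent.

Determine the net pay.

$2,680.47

Transit benefit: $165.80
Taxable wages = $3,177.24 − $165.80 = $3,011.44
State income tax: $3,011.44 × 0.0663 = $199.66
State unemployment insurance (employee share): $3,177.24 × 0.0025 = $7.94
Union dues: $123.37
Total deductions = $165.80 + $199.66 + $7.94 + $123.37 = $496.77
Net pay = $3,177.24 − $496.77 = $2,680.47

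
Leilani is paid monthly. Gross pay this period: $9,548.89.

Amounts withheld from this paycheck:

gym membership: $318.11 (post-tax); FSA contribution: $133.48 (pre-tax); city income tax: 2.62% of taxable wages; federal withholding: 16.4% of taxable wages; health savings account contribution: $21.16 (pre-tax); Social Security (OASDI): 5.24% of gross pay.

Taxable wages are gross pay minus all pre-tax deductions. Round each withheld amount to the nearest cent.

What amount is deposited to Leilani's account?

$6,788.99

FSA contribution: $133.48
Health savings account contribution: $21.16
Pre-tax total = $133.48 + $21.16 = $154.64
Taxable wages = $9,548.89 − $154.64 = $9,394.25
Federal withholding: $9,394.25 × 0.164 = $1,540.66
City income tax: $9,394.25 × 0.0262 = $246.13
Social Security (OASDI): $9,548.89 × 0.0524 = $500.36
Gym membership: $318.11
Total deductions = $133.48 + $21.16 + $1,540.66 + $246.13 + $500.36 + $318.11 = $2,759.90
Net pay = $9,548.89 − $2,759.90 = $6,788.99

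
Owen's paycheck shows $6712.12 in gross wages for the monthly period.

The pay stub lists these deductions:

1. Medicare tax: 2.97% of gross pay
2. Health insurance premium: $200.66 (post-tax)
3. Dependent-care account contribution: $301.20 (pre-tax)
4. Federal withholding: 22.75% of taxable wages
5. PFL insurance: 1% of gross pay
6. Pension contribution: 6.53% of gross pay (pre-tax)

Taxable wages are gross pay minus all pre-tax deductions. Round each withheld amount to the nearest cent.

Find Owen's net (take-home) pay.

$4146.72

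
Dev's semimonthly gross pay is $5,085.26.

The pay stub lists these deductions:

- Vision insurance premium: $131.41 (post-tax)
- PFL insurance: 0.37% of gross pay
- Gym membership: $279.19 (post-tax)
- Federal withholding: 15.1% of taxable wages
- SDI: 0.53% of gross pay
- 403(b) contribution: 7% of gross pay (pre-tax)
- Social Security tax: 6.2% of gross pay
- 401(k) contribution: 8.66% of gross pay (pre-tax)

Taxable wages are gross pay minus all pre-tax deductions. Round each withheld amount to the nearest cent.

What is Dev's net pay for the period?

$2,869.62

401(k) contribution: $5,085.26 × 0.0866 = $440.38
403(b) contribution: $5,085.26 × 0.07 = $355.97
Pre-tax total = $440.38 + $355.97 = $796.35
Taxable wages = $5,085.26 − $796.35 = $4,288.91
Federal withholding: $4,288.91 × 0.151 = $647.63
SDI: $5,085.26 × 0.0053 = $26.95
Social Security tax: $5,085.26 × 0.062 = $315.29
PFL insurance: $5,085.26 × 0.0037 = $18.82
Gym membership: $279.19
Vision insurance premium: $131.41
Total deductions = $440.38 + $355.97 + $647.63 + $26.95 + $315.29 + $18.82 + $279.19 + $131.41 = $2,215.64
Net pay = $5,085.26 − $2,215.64 = $2,869.62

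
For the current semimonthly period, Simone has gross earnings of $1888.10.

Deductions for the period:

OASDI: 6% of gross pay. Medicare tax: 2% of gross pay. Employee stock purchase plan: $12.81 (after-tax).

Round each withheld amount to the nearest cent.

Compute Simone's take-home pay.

$1724.24

Medicare tax: $1888.10 × 0.02 = $37.76
OASDI: $1888.10 × 0.06 = $113.29
Employee stock purchase plan: $12.81
Total deductions = $37.76 + $113.29 + $12.81 = $163.86
Net pay = $1888.10 − $163.86 = $1724.24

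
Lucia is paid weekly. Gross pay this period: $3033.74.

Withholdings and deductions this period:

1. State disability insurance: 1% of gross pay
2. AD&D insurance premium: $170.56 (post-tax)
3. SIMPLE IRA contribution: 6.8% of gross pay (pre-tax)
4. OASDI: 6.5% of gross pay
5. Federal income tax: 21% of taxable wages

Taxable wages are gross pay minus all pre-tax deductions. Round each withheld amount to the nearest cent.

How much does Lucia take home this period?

$1835.60

SIMPLE IRA contribution: $3033.74 × 0.068 = $206.29
Taxable wages = $3033.74 − $206.29 = $2827.45
Federal income tax: $2827.45 × 0.21 = $593.76
State disability insurance: $3033.74 × 0.01 = $30.34
OASDI: $3033.74 × 0.065 = $197.19
AD&D insurance premium: $170.56
Total deductions = $206.29 + $593.76 + $30.34 + $197.19 + $170.56 = $1198.14
Net pay = $3033.74 − $1198.14 = $1835.60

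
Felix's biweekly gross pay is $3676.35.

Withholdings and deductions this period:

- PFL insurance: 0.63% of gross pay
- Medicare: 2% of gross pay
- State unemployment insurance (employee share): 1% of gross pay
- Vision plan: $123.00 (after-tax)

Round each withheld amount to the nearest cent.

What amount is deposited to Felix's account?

Medicare: $3676.35 × 0.02 = $73.53
State unemployment insurance (employee share): $3676.35 × 0.01 = $36.76
PFL insurance: $3676.35 × 0.0063 = $23.16
Vision plan: $123.00
Total deductions = $73.53 + $36.76 + $23.16 + $123.00 = $256.45
Net pay = $3676.35 − $256.45 = $3419.90

$3419.90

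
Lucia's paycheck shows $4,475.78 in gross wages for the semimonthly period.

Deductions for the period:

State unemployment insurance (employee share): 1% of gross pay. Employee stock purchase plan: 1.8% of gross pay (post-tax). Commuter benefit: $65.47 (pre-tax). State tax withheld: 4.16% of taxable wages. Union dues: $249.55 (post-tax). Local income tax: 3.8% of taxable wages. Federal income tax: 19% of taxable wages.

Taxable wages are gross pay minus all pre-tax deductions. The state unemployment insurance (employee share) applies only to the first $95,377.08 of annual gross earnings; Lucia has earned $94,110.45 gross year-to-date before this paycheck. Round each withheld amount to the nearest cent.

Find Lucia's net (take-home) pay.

$2,878.51

Commuter benefit: $65.47
Taxable wages = $4,475.78 − $65.47 = $4,410.31
Local income tax: $4,410.31 × 0.038 = $167.59
State tax withheld: $4,410.31 × 0.0416 = $183.47
Federal income tax: $4,410.31 × 0.19 = $837.96
State unemployment insurance (employee share): only $95,377.08 − $94,110.45 = $1,266.63 of this check is subject → $1,266.63 × 0.01 = $12.67
Employee stock purchase plan: $4,475.78 × 0.018 = $80.56
Union dues: $249.55
Total deductions = $65.47 + $167.59 + $183.47 + $837.96 + $12.67 + $80.56 + $249.55 = $1,597.27
Net pay = $4,475.78 − $1,597.27 = $2,878.51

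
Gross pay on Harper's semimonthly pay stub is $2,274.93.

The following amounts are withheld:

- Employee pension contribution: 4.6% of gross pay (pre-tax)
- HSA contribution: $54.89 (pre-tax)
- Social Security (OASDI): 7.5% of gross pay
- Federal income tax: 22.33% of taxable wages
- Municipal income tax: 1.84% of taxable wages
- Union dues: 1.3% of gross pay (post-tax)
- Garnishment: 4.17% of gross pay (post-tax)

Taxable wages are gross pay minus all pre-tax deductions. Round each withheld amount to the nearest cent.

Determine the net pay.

Employee pension contribution: $2,274.93 × 0.046 = $104.65
HSA contribution: $54.89
Pre-tax total = $104.65 + $54.89 = $159.54
Taxable wages = $2,274.93 − $159.54 = $2,115.39
Federal income tax: $2,115.39 × 0.2233 = $472.37
Municipal income tax: $2,115.39 × 0.0184 = $38.92
Social Security (OASDI): $2,274.93 × 0.075 = $170.62
Garnishment: $2,274.93 × 0.0417 = $94.86
Union dues: $2,274.93 × 0.013 = $29.57
Total deductions = $104.65 + $54.89 + $472.37 + $38.92 + $170.62 + $94.86 + $29.57 = $965.88
Net pay = $2,274.93 − $965.88 = $1,309.05

$1,309.05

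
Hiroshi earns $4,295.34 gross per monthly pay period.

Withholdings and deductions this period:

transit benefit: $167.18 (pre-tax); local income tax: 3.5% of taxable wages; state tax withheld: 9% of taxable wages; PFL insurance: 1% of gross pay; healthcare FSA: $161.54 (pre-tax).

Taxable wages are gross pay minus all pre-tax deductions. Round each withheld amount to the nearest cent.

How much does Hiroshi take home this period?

$3,427.84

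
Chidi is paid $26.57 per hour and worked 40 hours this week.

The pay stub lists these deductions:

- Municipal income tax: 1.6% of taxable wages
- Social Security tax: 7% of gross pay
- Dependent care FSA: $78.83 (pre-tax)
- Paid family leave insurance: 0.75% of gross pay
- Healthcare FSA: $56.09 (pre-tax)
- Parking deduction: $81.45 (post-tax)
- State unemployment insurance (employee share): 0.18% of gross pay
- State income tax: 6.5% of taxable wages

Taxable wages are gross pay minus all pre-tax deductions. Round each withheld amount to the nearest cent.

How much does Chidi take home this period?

Gross pay: 40 × $26.57 = $1,062.80
Healthcare FSA: $56.09
Dependent care FSA: $78.83
Pre-tax total = $56.09 + $78.83 = $134.92
Taxable wages = $1,062.80 − $134.92 = $927.88
Municipal income tax: $927.88 × 0.016 = $14.85
State income tax: $927.88 × 0.065 = $60.31
Paid family leave insurance: $1,062.80 × 0.0075 = $7.97
Social Security tax: $1,062.80 × 0.07 = $74.40
State unemployment insurance (employee share): $1,062.80 × 0.0018 = $1.91
Parking deduction: $81.45
Total deductions = $56.09 + $78.83 + $14.85 + $60.31 + $7.97 + $74.40 + $1.91 + $81.45 = $375.81
Net pay = $1,062.80 − $375.81 = $686.99

$686.99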